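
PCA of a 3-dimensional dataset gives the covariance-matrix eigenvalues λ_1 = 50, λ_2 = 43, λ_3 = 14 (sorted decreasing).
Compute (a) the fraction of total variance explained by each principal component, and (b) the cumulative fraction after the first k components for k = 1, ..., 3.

Step 1 — total variance = trace(Sigma) = Σ λ_i = 50 + 43 + 14 = 107.

Step 2 — fraction explained by component i = λ_i / Σ λ:
  PC1: 50/107 = 0.4673
  PC2: 43/107 = 0.4019
  PC3: 14/107 = 0.1308

Step 3 — cumulative fraction after k components = (λ_1 + ... + λ_k) / Σ λ:
  k = 1: 50/107 = 0.4673
  k = 2: (50 + 43)/107 = 93/107 = 0.8692
  k = 3: (50 + 43 + 14)/107 = 107/107 = 1

Summary (fraction, with percent):

explained: PC1 0.4673 (46.73%), PC2 0.4019 (40.19%), PC3 0.1308 (13.08%);  cumulative: 0.4673, 0.8692, 1


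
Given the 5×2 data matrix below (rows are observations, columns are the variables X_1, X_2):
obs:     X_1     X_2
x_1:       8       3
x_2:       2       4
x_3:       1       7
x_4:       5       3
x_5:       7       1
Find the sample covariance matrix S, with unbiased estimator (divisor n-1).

Step 1 — column means:
  mean(X_1) = (8 + 2 + 1 + 5 + 7) / 5 = 23/5 = 4.6
  mean(X_2) = (3 + 4 + 7 + 3 + 1) / 5 = 18/5 = 3.6

Step 2 — sample covariance S[i,j] = (1/(n-1)) · Σ_k (x_{k,i} - mean_i) · (x_{k,j} - mean_j), with n-1 = 4.
  S[X_1,X_1] = ((3.4)·(3.4) + (-2.6)·(-2.6) + (-3.6)·(-3.6) + (0.4)·(0.4) + (2.4)·(2.4)) / 4 = 37.2/4 = 9.3
  S[X_1,X_2] = ((3.4)·(-0.6) + (-2.6)·(0.4) + (-3.6)·(3.4) + (0.4)·(-0.6) + (2.4)·(-2.6)) / 4 = -21.8/4 = -5.45
  S[X_2,X_2] = ((-0.6)·(-0.6) + (0.4)·(0.4) + (3.4)·(3.4) + (-0.6)·(-0.6) + (-2.6)·(-2.6)) / 4 = 19.2/4 = 4.8

S is symmetric (S[j,i] = S[i,j]). Assembling:

S = [[9.3, -5.45],
 [-5.45, 4.8]]


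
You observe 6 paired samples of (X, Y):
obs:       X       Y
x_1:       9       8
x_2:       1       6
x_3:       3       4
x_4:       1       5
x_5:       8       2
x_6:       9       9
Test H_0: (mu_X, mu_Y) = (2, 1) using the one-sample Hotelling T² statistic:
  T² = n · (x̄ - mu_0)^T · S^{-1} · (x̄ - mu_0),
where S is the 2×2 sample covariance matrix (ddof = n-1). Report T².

Step 1 — sample mean vector:
  mean(X) = (9 + 1 + 3 + 1 + 8 + 9) / 6 = 31/6 = 5.1667
  mean(Y) = (8 + 6 + 4 + 5 + 2 + 9) / 6 = 34/6 = 5.6667
  x̄ = (5.1667, 5.6667),  deviation x̄ - mu_0 = (5.1667, 5.6667) - (2, 1) = (3.1667, 4.6667).

Step 2 — sample covariance matrix, S[i,j] = (1/(n-1)) · Σ_k (x_{k,i} - mean_i) · (x_{k,j} - mean_j), divisor n-1 = 5:
  S[X,X] = ((3.8333)·(3.8333) + (-4.1667)·(-4.1667) + (-2.1667)·(-2.1667) + (-4.1667)·(-4.1667) + (2.8333)·(2.8333) + (3.8333)·(3.8333)) / 5 = 76.8333/5 = 15.3667
  S[X,Y] = ((3.8333)·(2.3333) + (-4.1667)·(0.3333) + (-2.1667)·(-1.6667) + (-4.1667)·(-0.6667) + (2.8333)·(-3.6667) + (3.8333)·(3.3333)) / 5 = 16.3333/5 = 3.2667
  S[Y,Y] = ((2.3333)·(2.3333) + (0.3333)·(0.3333) + (-1.6667)·(-1.6667) + (-0.6667)·(-0.6667) + (-3.6667)·(-3.6667) + (3.3333)·(3.3333)) / 5 = 33.3333/5 = 6.6667
  S = [[15.3667, 3.2667],
 [3.2667, 6.6667]].

Step 3 — invert S. det(S) = 15.3667·6.6667 - (3.2667)² = 91.7733.
  S^{-1} = (1/det) · [[d, -b], [-b, a]] = [[0.0726, -0.0356],
 [-0.0356, 0.1674]].

Step 4 — quadratic form (x̄ - mu_0)^T · S^{-1} · (x̄ - mu_0):
  S^{-1} · (x̄ - mu_0) = (0.0639, 0.6687),
  (x̄ - mu_0)^T · [...] = (3.1667)·(0.0639) + (4.6667)·(0.6687) = 3.3229.

Step 5 — scale by n: T² = 6 · 3.3229 = 19.9375.

T² ≈ 19.9375


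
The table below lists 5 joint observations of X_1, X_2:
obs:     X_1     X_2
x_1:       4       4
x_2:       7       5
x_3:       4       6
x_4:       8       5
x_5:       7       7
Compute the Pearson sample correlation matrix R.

Step 1 — column means:
  mean(X_1) = (4 + 7 + 4 + 8 + 7) / 5 = 30/5 = 6
  mean(X_2) = (4 + 5 + 6 + 5 + 7) / 5 = 27/5 = 5.4

Step 2 — sample variances and covariances s[i,j] = (1/(n-1)) · Σ_k (x_{k,i} - mean_i) · (x_{k,j} - mean_j), with n-1 = 4:
  s[X_1,X_1] = ((-2)·(-2) + (1)·(1) + (-2)·(-2) + (2)·(2) + (1)·(1)) / 4 = 14/4 = 3.5
  s[X_1,X_2] = ((-2)·(-1.4) + (1)·(-0.4) + (-2)·(0.6) + (2)·(-0.4) + (1)·(1.6)) / 4 = 2/4 = 0.5
  s[X_2,X_2] = ((-1.4)·(-1.4) + (-0.4)·(-0.4) + (0.6)·(0.6) + (-0.4)·(-0.4) + (1.6)·(1.6)) / 4 = 5.2/4 = 1.3
  Sample standard deviations s_i = √(s[i,i]):
  s(X_1) = √(3.5) = 1.8708
  s(X_2) = √(1.3) = 1.1402

Step 3 — r_{ij} = s_{ij} / (s_i · s_j):
  r[X_1,X_1] = 1 (diagonal).
  r[X_1,X_2] = 0.5 / (1.8708 · 1.1402) = 0.5 / 2.1331 = 0.2344
  r[X_2,X_2] = 1 (diagonal).

R is symmetric with unit diagonal. Assembling:

R = [[1, 0.2344],
 [0.2344, 1]]


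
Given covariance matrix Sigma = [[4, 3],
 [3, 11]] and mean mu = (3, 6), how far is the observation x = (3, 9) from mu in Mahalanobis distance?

Step 1 — centre the observation: (x - mu) = (0, 3).

Step 2 — invert Sigma. det(Sigma) = 4·11 - (3)² = 35.
  Sigma^{-1} = (1/det) · [[d, -b], [-b, a]] = [[0.3143, -0.0857],
 [-0.0857, 0.1143]].

Step 3 — form the quadratic (x - mu)^T · Sigma^{-1} · (x - mu):
  Sigma^{-1} · (x - mu) = (-0.2571, 0.3429).
  (x - mu)^T · [Sigma^{-1} · (x - mu)] = (0)·(-0.2571) + (3)·(0.3429) = 1.0286.

Step 4 — take square root: d = √(1.0286) ≈ 1.0142.

d(x, mu) = √(1.0286) ≈ 1.0142


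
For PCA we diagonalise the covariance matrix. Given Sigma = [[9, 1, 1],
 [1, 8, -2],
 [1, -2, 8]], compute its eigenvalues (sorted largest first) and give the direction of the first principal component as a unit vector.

Step 1 — characteristic polynomial p(λ) = det(λI - Sigma) = λ³ - tr·λ² + c_1·λ - det, where tr = trace, c_1 = sum of the principal 2×2 minors, det = det(Sigma):
  tr = 9 + 8 + 8 = 25,
  c_1 = (9·8 - (1)²) + (9·8 - (1)²) + (8·8 - (-2)²) = 71 + 71 + 60 = 202,
  det = 9·(8·8 - (-2)²) - (1)·((1)·8 - (-2)·(1)) + (1)·((1)·(-2) - 8·(1)) = 9·(60) - (1)·(10) + (1)·(-10) = 520.
  So p(λ) = λ³ - 25λ² + 202λ - 520.
Step 2 — look for an integer root (rational root theorem: any rational root is an integer divisor of 520). Testing λ = 10:
  p(10) = 1000 - 2500 + 2020 - 520 = 0  ✓
  Dividing out (λ - 10): p(λ) = (λ - 10)(λ² - 15λ + 52).
Step 3 — remaining eigenvalues from the quadratic λ² - 15λ + 52 = 0:
  Δ = 15² - 4·52 = 225 - 208 = 17,  λ = (15 ± √17)/2 = (15 ± 4.1231)/2 ≈ 9.5616 or 5.4384.
  Sorted: λ_1 = 10,  λ_2 = 9.5616,  λ_3 = 5.4384  (check: sum = 25 = tr ✓).

Step 4 — unit eigenvector for λ_1 = 10: v spans the null space of (Sigma - λ_1 I), whose rows are
  r_1 = (-1, 1, 1),  r_2 = (1, -2, -2),  r_3 = (1, -2, -2).
  v is orthogonal to every row, so take v ∝ r_1 × r_2 = ((1)·(-2) - (1)·(-2), (1)·(1) - (-1)·(-2), (-1)·(-2) - (1)·(1)) = (0, -1, 1).
  Rescale (multiply by -1 so the first nonzero entry is positive): u = (0, 1, -1).
  ||u|| = √((0)² + (1)² + (-1)²) = √(2) ≈ 1.4142,  v_1 = u/||u|| ≈ (0, 0.7071, -0.7071) (||v_1|| = 1).

λ_1 = 10,  λ_2 = 9.5616,  λ_3 = 5.4384;  v_1 ≈ (0, 0.7071, -0.7071)


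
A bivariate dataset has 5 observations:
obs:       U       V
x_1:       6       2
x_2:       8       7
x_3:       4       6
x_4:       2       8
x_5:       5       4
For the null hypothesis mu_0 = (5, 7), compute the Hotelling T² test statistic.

Step 1 — sample mean vector:
  mean(U) = (6 + 8 + 4 + 2 + 5) / 5 = 25/5 = 5
  mean(V) = (2 + 7 + 6 + 8 + 4) / 5 = 27/5 = 5.4
  x̄ = (5, 5.4),  deviation x̄ - mu_0 = (5, 5.4) - (5, 7) = (0, -1.6).

Step 2 — sample covariance matrix, S[i,j] = (1/(n-1)) · Σ_k (x_{k,i} - mean_i) · (x_{k,j} - mean_j), divisor n-1 = 4:
  S[U,U] = ((1)·(1) + (3)·(3) + (-1)·(-1) + (-3)·(-3) + (0)·(0)) / 4 = 20/4 = 5
  S[U,V] = ((1)·(-3.4) + (3)·(1.6) + (-1)·(0.6) + (-3)·(2.6) + (0)·(-1.4)) / 4 = -7/4 = -1.75
  S[V,V] = ((-3.4)·(-3.4) + (1.6)·(1.6) + (0.6)·(0.6) + (2.6)·(2.6) + (-1.4)·(-1.4)) / 4 = 23.2/4 = 5.8
  S = [[5, -1.75],
 [-1.75, 5.8]].

Step 3 — invert S. det(S) = 5·5.8 - (-1.75)² = 25.9375.
  S^{-1} = (1/det) · [[d, -b], [-b, a]] = [[0.2236, 0.0675],
 [0.0675, 0.1928]].

Step 4 — quadratic form (x̄ - mu_0)^T · S^{-1} · (x̄ - mu_0):
  S^{-1} · (x̄ - mu_0) = (-0.108, -0.3084),
  (x̄ - mu_0)^T · [...] = (0)·(-0.108) + (-1.6)·(-0.3084) = 0.4935.

Step 5 — scale by n: T² = 5 · 0.4935 = 2.4675.

T² ≈ 2.4675


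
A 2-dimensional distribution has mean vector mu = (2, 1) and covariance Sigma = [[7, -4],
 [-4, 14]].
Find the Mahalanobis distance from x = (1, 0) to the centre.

Step 1 — centre the observation: (x - mu) = (-1, -1).

Step 2 — invert Sigma. det(Sigma) = 7·14 - (-4)² = 82.
  Sigma^{-1} = (1/det) · [[d, -b], [-b, a]] = [[0.1707, 0.0488],
 [0.0488, 0.0854]].

Step 3 — form the quadratic (x - mu)^T · Sigma^{-1} · (x - mu):
  Sigma^{-1} · (x - mu) = (-0.2195, -0.1341).
  (x - mu)^T · [Sigma^{-1} · (x - mu)] = (-1)·(-0.2195) + (-1)·(-0.1341) = 0.3537.

Step 4 — take square root: d = √(0.3537) ≈ 0.5947.

d(x, mu) = √(0.3537) ≈ 0.5947


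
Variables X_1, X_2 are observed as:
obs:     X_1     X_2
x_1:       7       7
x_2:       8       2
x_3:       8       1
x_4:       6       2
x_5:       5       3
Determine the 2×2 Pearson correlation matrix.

Step 1 — column means:
  mean(X_1) = (7 + 8 + 8 + 6 + 5) / 5 = 34/5 = 6.8
  mean(X_2) = (7 + 2 + 1 + 2 + 3) / 5 = 15/5 = 3

Step 2 — sample variances and covariances s[i,j] = (1/(n-1)) · Σ_k (x_{k,i} - mean_i) · (x_{k,j} - mean_j), with n-1 = 4:
  s[X_1,X_1] = ((0.2)·(0.2) + (1.2)·(1.2) + (1.2)·(1.2) + (-0.8)·(-0.8) + (-1.8)·(-1.8)) / 4 = 6.8/4 = 1.7
  s[X_1,X_2] = ((0.2)·(4) + (1.2)·(-1) + (1.2)·(-2) + (-0.8)·(-1) + (-1.8)·(0)) / 4 = -2/4 = -0.5
  s[X_2,X_2] = ((4)·(4) + (-1)·(-1) + (-2)·(-2) + (-1)·(-1) + (0)·(0)) / 4 = 22/4 = 5.5
  Sample standard deviations s_i = √(s[i,i]):
  s(X_1) = √(1.7) = 1.3038
  s(X_2) = √(5.5) = 2.3452

Step 3 — r_{ij} = s_{ij} / (s_i · s_j):
  r[X_1,X_1] = 1 (diagonal).
  r[X_1,X_2] = -0.5 / (1.3038 · 2.3452) = -0.5 / 3.0578 = -0.1635
  r[X_2,X_2] = 1 (diagonal).

R is symmetric with unit diagonal. Assembling:

R = [[1, -0.1635],
 [-0.1635, 1]]


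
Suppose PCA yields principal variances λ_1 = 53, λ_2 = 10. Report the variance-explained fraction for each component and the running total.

Step 1 — total variance = trace(Sigma) = Σ λ_i = 53 + 10 = 63.

Step 2 — fraction explained by component i = λ_i / Σ λ:
  PC1: 53/63 = 0.8413
  PC2: 10/63 = 0.1587

Step 3 — cumulative fraction after k components = (λ_1 + ... + λ_k) / Σ λ:
  k = 1: 53/63 = 0.8413
  k = 2: (53 + 10)/63 = 63/63 = 1

Summary (fraction, with percent):

explained: PC1 0.8413 (84.13%), PC2 0.1587 (15.87%);  cumulative: 0.8413, 1


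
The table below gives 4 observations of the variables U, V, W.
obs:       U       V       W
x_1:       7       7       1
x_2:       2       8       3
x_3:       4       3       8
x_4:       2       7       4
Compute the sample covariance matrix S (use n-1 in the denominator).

Step 1 — column means:
  mean(U) = (7 + 2 + 4 + 2) / 4 = 15/4 = 3.75
  mean(V) = (7 + 8 + 3 + 7) / 4 = 25/4 = 6.25
  mean(W) = (1 + 3 + 8 + 4) / 4 = 16/4 = 4

Step 2 — sample covariance S[i,j] = (1/(n-1)) · Σ_k (x_{k,i} - mean_i) · (x_{k,j} - mean_j), with n-1 = 3.
  S[U,U] = ((3.25)·(3.25) + (-1.75)·(-1.75) + (0.25)·(0.25) + (-1.75)·(-1.75)) / 3 = 16.75/3 = 5.5833
  S[U,V] = ((3.25)·(0.75) + (-1.75)·(1.75) + (0.25)·(-3.25) + (-1.75)·(0.75)) / 3 = -2.75/3 = -0.9167
  S[U,W] = ((3.25)·(-3) + (-1.75)·(-1) + (0.25)·(4) + (-1.75)·(0)) / 3 = -7/3 = -2.3333
  S[V,V] = ((0.75)·(0.75) + (1.75)·(1.75) + (-3.25)·(-3.25) + (0.75)·(0.75)) / 3 = 14.75/3 = 4.9167
  S[V,W] = ((0.75)·(-3) + (1.75)·(-1) + (-3.25)·(4) + (0.75)·(0)) / 3 = -17/3 = -5.6667
  S[W,W] = ((-3)·(-3) + (-1)·(-1) + (4)·(4) + (0)·(0)) / 3 = 26/3 = 8.6667

S is symmetric (S[j,i] = S[i,j]). Assembling:

S = [[5.5833, -0.9167, -2.3333],
 [-0.9167, 4.9167, -5.6667],
 [-2.3333, -5.6667, 8.6667]]


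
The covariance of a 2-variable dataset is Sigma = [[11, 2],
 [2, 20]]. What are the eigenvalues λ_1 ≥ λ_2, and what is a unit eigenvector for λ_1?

Step 1 — characteristic polynomial of 2×2 Sigma:
  det(Sigma - λI) = λ² - trace · λ + det = 0.
  trace = 11 + 20 = 31, det = 11·20 - (2)² = 216.
Step 2 — discriminant:
  Δ = trace² - 4·det = 961 - 864 = 97.
Step 3 — eigenvalues:
  λ = (trace ± √Δ)/2 = (31 ± 9.8489)/2,
  λ_1 = 20.4244,  λ_2 = 10.5756.

Step 4 — unit eigenvector for λ_1: solve (Sigma - λ_1 I)v = 0. First row:
  (11 - 20.4244)·v_x + (2)·v_y = 0, i.e. (-9.4244)·v_x + (2)·v_y = 0,
  so v ∝ (b, λ_1 - a) = (2, 9.4244) = u.
  ||u|| = √((2)² + (9.4244)²) = √(92.8199) ≈ 9.6343,
  v_1 = u/||u|| ≈ (0.2076, 0.9782) (||v_1|| = 1).

λ_1 = 20.4244,  λ_2 = 10.5756;  v_1 ≈ (0.2076, 0.9782)


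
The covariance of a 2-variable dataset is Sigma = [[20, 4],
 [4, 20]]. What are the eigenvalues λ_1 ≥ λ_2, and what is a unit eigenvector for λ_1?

Step 1 — characteristic polynomial of 2×2 Sigma:
  det(Sigma - λI) = λ² - trace · λ + det = 0.
  trace = 20 + 20 = 40, det = 20·20 - (4)² = 384.
Step 2 — discriminant:
  Δ = trace² - 4·det = 1600 - 1536 = 64.
Step 3 — eigenvalues:
  λ = (trace ± √Δ)/2 = (40 ± 8)/2,
  λ_1 = 24,  λ_2 = 16.

Step 4 — unit eigenvector for λ_1: solve (Sigma - λ_1 I)v = 0. First row:
  (20 - 24)·v_x + (4)·v_y = 0, i.e. (-4)·v_x + (4)·v_y = 0,
  so v ∝ (b, λ_1 - a) = (4, 4) = u.
  ||u|| = √((4)² + (4)²) = √(32) ≈ 5.6569,
  v_1 = u/||u|| ≈ (0.7071, 0.7071) (||v_1|| = 1).

λ_1 = 24,  λ_2 = 16;  v_1 ≈ (0.7071, 0.7071)


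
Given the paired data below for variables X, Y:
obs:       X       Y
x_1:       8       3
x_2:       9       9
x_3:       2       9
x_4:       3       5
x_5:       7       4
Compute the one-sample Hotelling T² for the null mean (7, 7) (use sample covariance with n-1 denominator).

Step 1 — sample mean vector:
  mean(X) = (8 + 9 + 2 + 3 + 7) / 5 = 29/5 = 5.8
  mean(Y) = (3 + 9 + 9 + 5 + 4) / 5 = 30/5 = 6
  x̄ = (5.8, 6),  deviation x̄ - mu_0 = (5.8, 6) - (7, 7) = (-1.2, -1).

Step 2 — sample covariance matrix, S[i,j] = (1/(n-1)) · Σ_k (x_{k,i} - mean_i) · (x_{k,j} - mean_j), divisor n-1 = 4:
  S[X,X] = ((2.2)·(2.2) + (3.2)·(3.2) + (-3.8)·(-3.8) + (-2.8)·(-2.8) + (1.2)·(1.2)) / 4 = 38.8/4 = 9.7
  S[X,Y] = ((2.2)·(-3) + (3.2)·(3) + (-3.8)·(3) + (-2.8)·(-1) + (1.2)·(-2)) / 4 = -8/4 = -2
  S[Y,Y] = ((-3)·(-3) + (3)·(3) + (3)·(3) + (-1)·(-1) + (-2)·(-2)) / 4 = 32/4 = 8
  S = [[9.7, -2],
 [-2, 8]].

Step 3 — invert S. det(S) = 9.7·8 - (-2)² = 73.6.
  S^{-1} = (1/det) · [[d, -b], [-b, a]] = [[0.1087, 0.0272],
 [0.0272, 0.1318]].

Step 4 — quadratic form (x̄ - mu_0)^T · S^{-1} · (x̄ - mu_0):
  S^{-1} · (x̄ - mu_0) = (-0.1576, -0.1644),
  (x̄ - mu_0)^T · [...] = (-1.2)·(-0.1576) + (-1)·(-0.1644) = 0.3535.

Step 5 — scale by n: T² = 5 · 0.3535 = 1.7677.

T² ≈ 1.7677


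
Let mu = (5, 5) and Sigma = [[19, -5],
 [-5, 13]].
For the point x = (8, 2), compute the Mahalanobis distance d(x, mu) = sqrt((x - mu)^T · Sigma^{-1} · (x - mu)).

Step 1 — centre the observation: (x - mu) = (3, -3).

Step 2 — invert Sigma. det(Sigma) = 19·13 - (-5)² = 222.
  Sigma^{-1} = (1/det) · [[d, -b], [-b, a]] = [[0.0586, 0.0225],
 [0.0225, 0.0856]].

Step 3 — form the quadratic (x - mu)^T · Sigma^{-1} · (x - mu):
  Sigma^{-1} · (x - mu) = (0.1081, -0.1892).
  (x - mu)^T · [Sigma^{-1} · (x - mu)] = (3)·(0.1081) + (-3)·(-0.1892) = 0.8919.

Step 4 — take square root: d = √(0.8919) ≈ 0.9444.

d(x, mu) = √(0.8919) ≈ 0.9444


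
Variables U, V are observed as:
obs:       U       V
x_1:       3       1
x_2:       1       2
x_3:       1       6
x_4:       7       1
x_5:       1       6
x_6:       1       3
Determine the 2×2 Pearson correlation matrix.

Step 1 — column means:
  mean(U) = (3 + 1 + 1 + 7 + 1 + 1) / 6 = 14/6 = 2.3333
  mean(V) = (1 + 2 + 6 + 1 + 6 + 3) / 6 = 19/6 = 3.1667

Step 2 — sample variances and covariances s[i,j] = (1/(n-1)) · Σ_k (x_{k,i} - mean_i) · (x_{k,j} - mean_j), with n-1 = 5:
  s[U,U] = ((0.6667)·(0.6667) + (-1.3333)·(-1.3333) + (-1.3333)·(-1.3333) + (4.6667)·(4.6667) + (-1.3333)·(-1.3333) + (-1.3333)·(-1.3333)) / 5 = 29.3333/5 = 5.8667
  s[U,V] = ((0.6667)·(-2.1667) + (-1.3333)·(-1.1667) + (-1.3333)·(2.8333) + (4.6667)·(-2.1667) + (-1.3333)·(2.8333) + (-1.3333)·(-0.1667)) / 5 = -17.3333/5 = -3.4667
  s[V,V] = ((-2.1667)·(-2.1667) + (-1.1667)·(-1.1667) + (2.8333)·(2.8333) + (-2.1667)·(-2.1667) + (2.8333)·(2.8333) + (-0.1667)·(-0.1667)) / 5 = 26.8333/5 = 5.3667
  Sample standard deviations s_i = √(s[i,i]):
  s(U) = √(5.8667) = 2.4221
  s(V) = √(5.3667) = 2.3166

Step 3 — r_{ij} = s_{ij} / (s_i · s_j):
  r[U,U] = 1 (diagonal).
  r[U,V] = -3.4667 / (2.4221 · 2.3166) = -3.4667 / 5.6111 = -0.6178
  r[V,V] = 1 (diagonal).

R is symmetric with unit diagonal. Assembling:

R = [[1, -0.6178],
 [-0.6178, 1]]


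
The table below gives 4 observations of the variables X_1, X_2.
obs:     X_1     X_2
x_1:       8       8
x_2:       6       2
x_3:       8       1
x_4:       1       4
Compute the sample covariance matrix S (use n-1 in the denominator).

Step 1 — column means:
  mean(X_1) = (8 + 6 + 8 + 1) / 4 = 23/4 = 5.75
  mean(X_2) = (8 + 2 + 1 + 4) / 4 = 15/4 = 3.75

Step 2 — sample covariance S[i,j] = (1/(n-1)) · Σ_k (x_{k,i} - mean_i) · (x_{k,j} - mean_j), with n-1 = 3.
  S[X_1,X_1] = ((2.25)·(2.25) + (0.25)·(0.25) + (2.25)·(2.25) + (-4.75)·(-4.75)) / 3 = 32.75/3 = 10.9167
  S[X_1,X_2] = ((2.25)·(4.25) + (0.25)·(-1.75) + (2.25)·(-2.75) + (-4.75)·(0.25)) / 3 = 1.75/3 = 0.5833
  S[X_2,X_2] = ((4.25)·(4.25) + (-1.75)·(-1.75) + (-2.75)·(-2.75) + (0.25)·(0.25)) / 3 = 28.75/3 = 9.5833

S is symmetric (S[j,i] = S[i,j]). Assembling:

S = [[10.9167, 0.5833],
 [0.5833, 9.5833]]


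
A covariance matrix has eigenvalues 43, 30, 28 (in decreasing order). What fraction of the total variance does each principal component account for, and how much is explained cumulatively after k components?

Step 1 — total variance = trace(Sigma) = Σ λ_i = 43 + 30 + 28 = 101.

Step 2 — fraction explained by component i = λ_i / Σ λ:
  PC1: 43/101 = 0.4257
  PC2: 30/101 = 0.297
  PC3: 28/101 = 0.2772

Step 3 — cumulative fraction after k components = (λ_1 + ... + λ_k) / Σ λ:
  k = 1: 43/101 = 0.4257
  k = 2: (43 + 30)/101 = 73/101 = 0.7228
  k = 3: (43 + 30 + 28)/101 = 101/101 = 1

Summary (fraction, with percent):

explained: PC1 0.4257 (42.57%), PC2 0.297 (29.7%), PC3 0.2772 (27.72%);  cumulative: 0.4257, 0.7228, 1


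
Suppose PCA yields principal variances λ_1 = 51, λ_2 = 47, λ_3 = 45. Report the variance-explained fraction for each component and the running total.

Step 1 — total variance = trace(Sigma) = Σ λ_i = 51 + 47 + 45 = 143.

Step 2 — fraction explained by component i = λ_i / Σ λ:
  PC1: 51/143 = 0.3566
  PC2: 47/143 = 0.3287
  PC3: 45/143 = 0.3147

Step 3 — cumulative fraction after k components = (λ_1 + ... + λ_k) / Σ λ:
  k = 1: 51/143 = 0.3566
  k = 2: (51 + 47)/143 = 98/143 = 0.6853
  k = 3: (51 + 47 + 45)/143 = 143/143 = 1

Summary (fraction, with percent):

explained: PC1 0.3566 (35.66%), PC2 0.3287 (32.87%), PC3 0.3147 (31.47%);  cumulative: 0.3566, 0.6853, 1


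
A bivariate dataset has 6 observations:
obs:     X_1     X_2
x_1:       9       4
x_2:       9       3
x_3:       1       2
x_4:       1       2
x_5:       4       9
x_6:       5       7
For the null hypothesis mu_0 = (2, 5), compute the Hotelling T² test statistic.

Step 1 — sample mean vector:
  mean(X_1) = (9 + 9 + 1 + 1 + 4 + 5) / 6 = 29/6 = 4.8333
  mean(X_2) = (4 + 3 + 2 + 2 + 9 + 7) / 6 = 27/6 = 4.5
  x̄ = (4.8333, 4.5),  deviation x̄ - mu_0 = (4.8333, 4.5) - (2, 5) = (2.8333, -0.5).

Step 2 — sample covariance matrix, S[i,j] = (1/(n-1)) · Σ_k (x_{k,i} - mean_i) · (x_{k,j} - mean_j), divisor n-1 = 5:
  S[X_1,X_1] = ((4.1667)·(4.1667) + (4.1667)·(4.1667) + (-3.8333)·(-3.8333) + (-3.8333)·(-3.8333) + (-0.8333)·(-0.8333) + (0.1667)·(0.1667)) / 5 = 64.8333/5 = 12.9667
  S[X_1,X_2] = ((4.1667)·(-0.5) + (4.1667)·(-1.5) + (-3.8333)·(-2.5) + (-3.8333)·(-2.5) + (-0.8333)·(4.5) + (0.1667)·(2.5)) / 5 = 7.5/5 = 1.5
  S[X_2,X_2] = ((-0.5)·(-0.5) + (-1.5)·(-1.5) + (-2.5)·(-2.5) + (-2.5)·(-2.5) + (4.5)·(4.5) + (2.5)·(2.5)) / 5 = 41.5/5 = 8.3
  S = [[12.9667, 1.5],
 [1.5, 8.3]].

Step 3 — invert S. det(S) = 12.9667·8.3 - (1.5)² = 105.3733.
  S^{-1} = (1/det) · [[d, -b], [-b, a]] = [[0.0788, -0.0142],
 [-0.0142, 0.1231]].

Step 4 — quadratic form (x̄ - mu_0)^T · S^{-1} · (x̄ - mu_0):
  S^{-1} · (x̄ - mu_0) = (0.2303, -0.1019),
  (x̄ - mu_0)^T · [...] = (2.8333)·(0.2303) + (-0.5)·(-0.1019) = 0.7034.

Step 5 — scale by n: T² = 6 · 0.7034 = 4.2205.

T² ≈ 4.2205


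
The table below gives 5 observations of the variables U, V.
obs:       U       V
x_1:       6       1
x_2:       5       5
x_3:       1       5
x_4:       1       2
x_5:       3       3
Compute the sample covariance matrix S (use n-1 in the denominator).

Step 1 — column means:
  mean(U) = (6 + 5 + 1 + 1 + 3) / 5 = 16/5 = 3.2
  mean(V) = (1 + 5 + 5 + 2 + 3) / 5 = 16/5 = 3.2

Step 2 — sample covariance S[i,j] = (1/(n-1)) · Σ_k (x_{k,i} - mean_i) · (x_{k,j} - mean_j), with n-1 = 4.
  S[U,U] = ((2.8)·(2.8) + (1.8)·(1.8) + (-2.2)·(-2.2) + (-2.2)·(-2.2) + (-0.2)·(-0.2)) / 4 = 20.8/4 = 5.2
  S[U,V] = ((2.8)·(-2.2) + (1.8)·(1.8) + (-2.2)·(1.8) + (-2.2)·(-1.2) + (-0.2)·(-0.2)) / 4 = -4.2/4 = -1.05
  S[V,V] = ((-2.2)·(-2.2) + (1.8)·(1.8) + (1.8)·(1.8) + (-1.2)·(-1.2) + (-0.2)·(-0.2)) / 4 = 12.8/4 = 3.2

S is symmetric (S[j,i] = S[i,j]). Assembling:

S = [[5.2, -1.05],
 [-1.05, 3.2]]


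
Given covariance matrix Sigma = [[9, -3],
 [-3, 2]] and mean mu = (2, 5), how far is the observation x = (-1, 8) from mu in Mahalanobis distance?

Step 1 — centre the observation: (x - mu) = (-3, 3).

Step 2 — invert Sigma. det(Sigma) = 9·2 - (-3)² = 9.
  Sigma^{-1} = (1/det) · [[d, -b], [-b, a]] = [[0.2222, 0.3333],
 [0.3333, 1]].

Step 3 — form the quadratic (x - mu)^T · Sigma^{-1} · (x - mu):
  Sigma^{-1} · (x - mu) = (0.3333, 2).
  (x - mu)^T · [Sigma^{-1} · (x - mu)] = (-3)·(0.3333) + (3)·(2) = 5.

Step 4 — take square root: d = √(5) ≈ 2.2361.

d(x, mu) = √(5) ≈ 2.2361


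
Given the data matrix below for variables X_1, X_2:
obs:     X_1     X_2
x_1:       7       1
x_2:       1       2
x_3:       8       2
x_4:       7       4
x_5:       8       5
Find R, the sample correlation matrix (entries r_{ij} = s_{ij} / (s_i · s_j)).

Step 1 — column means:
  mean(X_1) = (7 + 1 + 8 + 7 + 8) / 5 = 31/5 = 6.2
  mean(X_2) = (1 + 2 + 2 + 4 + 5) / 5 = 14/5 = 2.8

Step 2 — sample variances and covariances s[i,j] = (1/(n-1)) · Σ_k (x_{k,i} - mean_i) · (x_{k,j} - mean_j), with n-1 = 4:
  s[X_1,X_1] = ((0.8)·(0.8) + (-5.2)·(-5.2) + (1.8)·(1.8) + (0.8)·(0.8) + (1.8)·(1.8)) / 4 = 34.8/4 = 8.7
  s[X_1,X_2] = ((0.8)·(-1.8) + (-5.2)·(-0.8) + (1.8)·(-0.8) + (0.8)·(1.2) + (1.8)·(2.2)) / 4 = 6.2/4 = 1.55
  s[X_2,X_2] = ((-1.8)·(-1.8) + (-0.8)·(-0.8) + (-0.8)·(-0.8) + (1.2)·(1.2) + (2.2)·(2.2)) / 4 = 10.8/4 = 2.7
  Sample standard deviations s_i = √(s[i,i]):
  s(X_1) = √(8.7) = 2.9496
  s(X_2) = √(2.7) = 1.6432

Step 3 — r_{ij} = s_{ij} / (s_i · s_j):
  r[X_1,X_1] = 1 (diagonal).
  r[X_1,X_2] = 1.55 / (2.9496 · 1.6432) = 1.55 / 4.8466 = 0.3198
  r[X_2,X_2] = 1 (diagonal).

R is symmetric with unit diagonal. Assembling:

R = [[1, 0.3198],
 [0.3198, 1]]


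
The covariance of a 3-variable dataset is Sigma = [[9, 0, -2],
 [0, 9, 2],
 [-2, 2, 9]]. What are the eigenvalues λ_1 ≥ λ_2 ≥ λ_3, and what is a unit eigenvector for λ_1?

Step 1 — characteristic polynomial p(λ) = det(λI - Sigma) = λ³ - tr·λ² + c_1·λ - det, where tr = trace, c_1 = sum of the principal 2×2 minors, det = det(Sigma):
  tr = 9 + 9 + 9 = 27,
  c_1 = (9·9 - (0)²) + (9·9 - (-2)²) + (9·9 - (2)²) = 81 + 77 + 77 = 235,
  det = 9·(9·9 - (2)²) - (0)·((0)·9 - (2)·(-2)) + (-2)·((0)·(2) - 9·(-2)) = 9·(77) - (0)·(4) + (-2)·(18) = 657.
  So p(λ) = λ³ - 27λ² + 235λ - 657.
Step 2 — look for an integer root (rational root theorem: any rational root is an integer divisor of 657). Testing λ = 9:
  p(9) = 729 - 2187 + 2115 - 657 = 0  ✓
  Dividing out (λ - 9): p(λ) = (λ - 9)(λ² - 18λ + 73).
Step 3 — remaining eigenvalues from the quadratic λ² - 18λ + 73 = 0:
  Δ = 18² - 4·73 = 324 - 292 = 32,  λ = (18 ± √32)/2 = (18 ± 5.6569)/2 ≈ 11.8284 or 6.1716.
  Sorted: λ_1 = 11.8284,  λ_2 = 9,  λ_3 = 6.1716  (check: sum = 27 = tr ✓).

Step 4 — unit eigenvector for λ_1 ≈ 11.8284: v spans the null space of (Sigma - λ_1 I), whose rows are
  r_1 = (-2.8284, 0, -2),  r_2 = (0, -2.8284, 2),  r_3 = (-2, 2, -2.8284).
  v is orthogonal to every row, so take v ∝ r_1 × r_2 = ((0)·(2) - (-2)·(-2.8284), (-2)·(0) - (-2.8284)·(2), (-2.8284)·(-2.8284) - (0)·(0)) ≈ (-5.6569, 5.6569, 8).
  Rescale (multiply by -1 so the first nonzero entry is positive): u = (5.6569, -5.6569, -8).
  ||u|| = √((5.6569)² + (-5.6569)² + (-8)²) = √(128) ≈ 11.3137,  v_1 = u/||u|| ≈ (0.5, -0.5, -0.7071) (||v_1|| = 1).

λ_1 = 11.8284,  λ_2 = 9,  λ_3 = 6.1716;  v_1 ≈ (0.5, -0.5, -0.7071)


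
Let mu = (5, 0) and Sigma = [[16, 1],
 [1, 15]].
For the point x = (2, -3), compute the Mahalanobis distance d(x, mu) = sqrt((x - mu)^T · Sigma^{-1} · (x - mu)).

Step 1 — centre the observation: (x - mu) = (-3, -3).

Step 2 — invert Sigma. det(Sigma) = 16·15 - (1)² = 239.
  Sigma^{-1} = (1/det) · [[d, -b], [-b, a]] = [[0.0628, -0.0042],
 [-0.0042, 0.0669]].

Step 3 — form the quadratic (x - mu)^T · Sigma^{-1} · (x - mu):
  Sigma^{-1} · (x - mu) = (-0.1757, -0.1883).
  (x - mu)^T · [Sigma^{-1} · (x - mu)] = (-3)·(-0.1757) + (-3)·(-0.1883) = 1.0921.

Step 4 — take square root: d = √(1.0921) ≈ 1.045.

d(x, mu) = √(1.0921) ≈ 1.045


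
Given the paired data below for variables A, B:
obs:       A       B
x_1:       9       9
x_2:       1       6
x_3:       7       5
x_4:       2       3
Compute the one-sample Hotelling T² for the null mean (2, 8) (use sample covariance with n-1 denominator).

Step 1 — sample mean vector:
  mean(A) = (9 + 1 + 7 + 2) / 4 = 19/4 = 4.75
  mean(B) = (9 + 6 + 5 + 3) / 4 = 23/4 = 5.75
  x̄ = (4.75, 5.75),  deviation x̄ - mu_0 = (4.75, 5.75) - (2, 8) = (2.75, -2.25).

Step 2 — sample covariance matrix, S[i,j] = (1/(n-1)) · Σ_k (x_{k,i} - mean_i) · (x_{k,j} - mean_j), divisor n-1 = 3:
  S[A,A] = ((4.25)·(4.25) + (-3.75)·(-3.75) + (2.25)·(2.25) + (-2.75)·(-2.75)) / 3 = 44.75/3 = 14.9167
  S[A,B] = ((4.25)·(3.25) + (-3.75)·(0.25) + (2.25)·(-0.75) + (-2.75)·(-2.75)) / 3 = 18.75/3 = 6.25
  S[B,B] = ((3.25)·(3.25) + (0.25)·(0.25) + (-0.75)·(-0.75) + (-2.75)·(-2.75)) / 3 = 18.75/3 = 6.25
  S = [[14.9167, 6.25],
 [6.25, 6.25]].

Step 3 — invert S. det(S) = 14.9167·6.25 - (6.25)² = 54.1667.
  S^{-1} = (1/det) · [[d, -b], [-b, a]] = [[0.1154, -0.1154],
 [-0.1154, 0.2754]].

Step 4 — quadratic form (x̄ - mu_0)^T · S^{-1} · (x̄ - mu_0):
  S^{-1} · (x̄ - mu_0) = (0.5769, -0.9369),
  (x̄ - mu_0)^T · [...] = (2.75)·(0.5769) + (-2.25)·(-0.9369) = 3.6946.

Step 5 — scale by n: T² = 4 · 3.6946 = 14.7785.

T² ≈ 14.7785


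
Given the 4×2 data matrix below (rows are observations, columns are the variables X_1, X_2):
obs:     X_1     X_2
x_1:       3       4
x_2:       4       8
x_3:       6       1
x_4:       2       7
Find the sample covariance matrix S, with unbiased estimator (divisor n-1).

Step 1 — column means:
  mean(X_1) = (3 + 4 + 6 + 2) / 4 = 15/4 = 3.75
  mean(X_2) = (4 + 8 + 1 + 7) / 4 = 20/4 = 5

Step 2 — sample covariance S[i,j] = (1/(n-1)) · Σ_k (x_{k,i} - mean_i) · (x_{k,j} - mean_j), with n-1 = 3.
  S[X_1,X_1] = ((-0.75)·(-0.75) + (0.25)·(0.25) + (2.25)·(2.25) + (-1.75)·(-1.75)) / 3 = 8.75/3 = 2.9167
  S[X_1,X_2] = ((-0.75)·(-1) + (0.25)·(3) + (2.25)·(-4) + (-1.75)·(2)) / 3 = -11/3 = -3.6667
  S[X_2,X_2] = ((-1)·(-1) + (3)·(3) + (-4)·(-4) + (2)·(2)) / 3 = 30/3 = 10

S is symmetric (S[j,i] = S[i,j]). Assembling:

S = [[2.9167, -3.6667],
 [-3.6667, 10]]


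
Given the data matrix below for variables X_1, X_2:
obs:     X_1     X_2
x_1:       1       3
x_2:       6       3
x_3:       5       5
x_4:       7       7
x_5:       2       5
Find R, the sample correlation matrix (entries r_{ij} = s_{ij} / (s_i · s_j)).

Step 1 — column means:
  mean(X_1) = (1 + 6 + 5 + 7 + 2) / 5 = 21/5 = 4.2
  mean(X_2) = (3 + 3 + 5 + 7 + 5) / 5 = 23/5 = 4.6

Step 2 — sample variances and covariances s[i,j] = (1/(n-1)) · Σ_k (x_{k,i} - mean_i) · (x_{k,j} - mean_j), with n-1 = 4:
  s[X_1,X_1] = ((-3.2)·(-3.2) + (1.8)·(1.8) + (0.8)·(0.8) + (2.8)·(2.8) + (-2.2)·(-2.2)) / 4 = 26.8/4 = 6.7
  s[X_1,X_2] = ((-3.2)·(-1.6) + (1.8)·(-1.6) + (0.8)·(0.4) + (2.8)·(2.4) + (-2.2)·(0.4)) / 4 = 8.4/4 = 2.1
  s[X_2,X_2] = ((-1.6)·(-1.6) + (-1.6)·(-1.6) + (0.4)·(0.4) + (2.4)·(2.4) + (0.4)·(0.4)) / 4 = 11.2/4 = 2.8
  Sample standard deviations s_i = √(s[i,i]):
  s(X_1) = √(6.7) = 2.5884
  s(X_2) = √(2.8) = 1.6733

Step 3 — r_{ij} = s_{ij} / (s_i · s_j):
  r[X_1,X_1] = 1 (diagonal).
  r[X_1,X_2] = 2.1 / (2.5884 · 1.6733) = 2.1 / 4.3313 = 0.4848
  r[X_2,X_2] = 1 (diagonal).

R is symmetric with unit diagonal. Assembling:

R = [[1, 0.4848],
 [0.4848, 1]]


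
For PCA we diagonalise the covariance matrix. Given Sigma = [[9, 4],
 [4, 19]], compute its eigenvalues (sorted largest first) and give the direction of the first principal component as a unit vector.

Step 1 — characteristic polynomial of 2×2 Sigma:
  det(Sigma - λI) = λ² - trace · λ + det = 0.
  trace = 9 + 19 = 28, det = 9·19 - (4)² = 155.
Step 2 — discriminant:
  Δ = trace² - 4·det = 784 - 620 = 164.
Step 3 — eigenvalues:
  λ = (trace ± √Δ)/2 = (28 ± 12.8062)/2,
  λ_1 = 20.4031,  λ_2 = 7.5969.

Step 4 — unit eigenvector for λ_1: solve (Sigma - λ_1 I)v = 0. First row:
  (9 - 20.4031)·v_x + (4)·v_y = 0, i.e. (-11.4031)·v_x + (4)·v_y = 0,
  so v ∝ (b, λ_1 - a) = (4, 11.4031) = u.
  ||u|| = √((4)² + (11.4031)²) = √(146.0312) ≈ 12.0843,
  v_1 = u/||u|| ≈ (0.331, 0.9436) (||v_1|| = 1).

λ_1 = 20.4031,  λ_2 = 7.5969;  v_1 ≈ (0.331, 0.9436)


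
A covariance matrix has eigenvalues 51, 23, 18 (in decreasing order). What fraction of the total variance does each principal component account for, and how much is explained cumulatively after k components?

Step 1 — total variance = trace(Sigma) = Σ λ_i = 51 + 23 + 18 = 92.

Step 2 — fraction explained by component i = λ_i / Σ λ:
  PC1: 51/92 = 0.5543
  PC2: 23/92 = 0.25
  PC3: 18/92 = 0.1957

Step 3 — cumulative fraction after k components = (λ_1 + ... + λ_k) / Σ λ:
  k = 1: 51/92 = 0.5543
  k = 2: (51 + 23)/92 = 74/92 = 0.8043
  k = 3: (51 + 23 + 18)/92 = 92/92 = 1

Summary (fraction, with percent):

explained: PC1 0.5543 (55.43%), PC2 0.25 (25%), PC3 0.1957 (19.57%);  cumulative: 0.5543, 0.8043, 1


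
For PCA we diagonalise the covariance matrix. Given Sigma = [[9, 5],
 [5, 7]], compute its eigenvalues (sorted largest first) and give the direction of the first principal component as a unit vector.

Step 1 — characteristic polynomial of 2×2 Sigma:
  det(Sigma - λI) = λ² - trace · λ + det = 0.
  trace = 9 + 7 = 16, det = 9·7 - (5)² = 38.
Step 2 — discriminant:
  Δ = trace² - 4·det = 256 - 152 = 104.
Step 3 — eigenvalues:
  λ = (trace ± √Δ)/2 = (16 ± 10.198)/2,
  λ_1 = 13.099,  λ_2 = 2.901.

Step 4 — unit eigenvector for λ_1: solve (Sigma - λ_1 I)v = 0. First row:
  (9 - 13.099)·v_x + (5)·v_y = 0, i.e. (-4.099)·v_x + (5)·v_y = 0,
  so v ∝ (b, λ_1 - a) = (5, 4.099) = u.
  ||u|| = √((5)² + (4.099)²) = √(41.802) ≈ 6.4654,
  v_1 = u/||u|| ≈ (0.7733, 0.634) (||v_1|| = 1).

λ_1 = 13.099,  λ_2 = 2.901;  v_1 ≈ (0.7733, 0.634)


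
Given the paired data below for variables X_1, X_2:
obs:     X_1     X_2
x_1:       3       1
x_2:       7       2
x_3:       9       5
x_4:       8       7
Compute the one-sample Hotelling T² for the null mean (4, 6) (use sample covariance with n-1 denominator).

Step 1 — sample mean vector:
  mean(X_1) = (3 + 7 + 9 + 8) / 4 = 27/4 = 6.75
  mean(X_2) = (1 + 2 + 5 + 7) / 4 = 15/4 = 3.75
  x̄ = (6.75, 3.75),  deviation x̄ - mu_0 = (6.75, 3.75) - (4, 6) = (2.75, -2.25).

Step 2 — sample covariance matrix, S[i,j] = (1/(n-1)) · Σ_k (x_{k,i} - mean_i) · (x_{k,j} - mean_j), divisor n-1 = 3:
  S[X_1,X_1] = ((-3.75)·(-3.75) + (0.25)·(0.25) + (2.25)·(2.25) + (1.25)·(1.25)) / 3 = 20.75/3 = 6.9167
  S[X_1,X_2] = ((-3.75)·(-2.75) + (0.25)·(-1.75) + (2.25)·(1.25) + (1.25)·(3.25)) / 3 = 16.75/3 = 5.5833
  S[X_2,X_2] = ((-2.75)·(-2.75) + (-1.75)·(-1.75) + (1.25)·(1.25) + (3.25)·(3.25)) / 3 = 22.75/3 = 7.5833
  S = [[6.9167, 5.5833],
 [5.5833, 7.5833]].

Step 3 — invert S. det(S) = 6.9167·7.5833 - (5.5833)² = 21.2778.
  S^{-1} = (1/det) · [[d, -b], [-b, a]] = [[0.3564, -0.2624],
 [-0.2624, 0.3251]].

Step 4 — quadratic form (x̄ - mu_0)^T · S^{-1} · (x̄ - mu_0):
  S^{-1} · (x̄ - mu_0) = (1.5705, -1.453),
  (x̄ - mu_0)^T · [...] = (2.75)·(1.5705) + (-2.25)·(-1.453) = 7.5881.

Step 5 — scale by n: T² = 4 · 7.5881 = 30.3525.

T² ≈ 30.3525


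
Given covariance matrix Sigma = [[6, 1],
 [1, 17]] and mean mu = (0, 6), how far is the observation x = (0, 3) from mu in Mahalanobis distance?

Step 1 — centre the observation: (x - mu) = (0, -3).

Step 2 — invert Sigma. det(Sigma) = 6·17 - (1)² = 101.
  Sigma^{-1} = (1/det) · [[d, -b], [-b, a]] = [[0.1683, -0.0099],
 [-0.0099, 0.0594]].

Step 3 — form the quadratic (x - mu)^T · Sigma^{-1} · (x - mu):
  Sigma^{-1} · (x - mu) = (0.0297, -0.1782).
  (x - mu)^T · [Sigma^{-1} · (x - mu)] = (0)·(0.0297) + (-3)·(-0.1782) = 0.5347.

Step 4 — take square root: d = √(0.5347) ≈ 0.7312.

d(x, mu) = √(0.5347) ≈ 0.7312


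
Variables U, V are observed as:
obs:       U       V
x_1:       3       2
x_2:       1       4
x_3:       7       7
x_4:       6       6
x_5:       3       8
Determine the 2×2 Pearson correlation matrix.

Step 1 — column means:
  mean(U) = (3 + 1 + 7 + 6 + 3) / 5 = 20/5 = 4
  mean(V) = (2 + 4 + 7 + 6 + 8) / 5 = 27/5 = 5.4

Step 2 — sample variances and covariances s[i,j] = (1/(n-1)) · Σ_k (x_{k,i} - mean_i) · (x_{k,j} - mean_j), with n-1 = 4:
  s[U,U] = ((-1)·(-1) + (-3)·(-3) + (3)·(3) + (2)·(2) + (-1)·(-1)) / 4 = 24/4 = 6
  s[U,V] = ((-1)·(-3.4) + (-3)·(-1.4) + (3)·(1.6) + (2)·(0.6) + (-1)·(2.6)) / 4 = 11/4 = 2.75
  s[V,V] = ((-3.4)·(-3.4) + (-1.4)·(-1.4) + (1.6)·(1.6) + (0.6)·(0.6) + (2.6)·(2.6)) / 4 = 23.2/4 = 5.8
  Sample standard deviations s_i = √(s[i,i]):
  s(U) = √(6) = 2.4495
  s(V) = √(5.8) = 2.4083

Step 3 — r_{ij} = s_{ij} / (s_i · s_j):
  r[U,U] = 1 (diagonal).
  r[U,V] = 2.75 / (2.4495 · 2.4083) = 2.75 / 5.8992 = 0.4662
  r[V,V] = 1 (diagonal).

R is symmetric with unit diagonal. Assembling:

R = [[1, 0.4662],
 [0.4662, 1]]


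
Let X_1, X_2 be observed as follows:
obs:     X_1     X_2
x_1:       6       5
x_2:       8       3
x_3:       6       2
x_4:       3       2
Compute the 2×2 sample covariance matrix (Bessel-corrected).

Step 1 — column means:
  mean(X_1) = (6 + 8 + 6 + 3) / 4 = 23/4 = 5.75
  mean(X_2) = (5 + 3 + 2 + 2) / 4 = 12/4 = 3

Step 2 — sample covariance S[i,j] = (1/(n-1)) · Σ_k (x_{k,i} - mean_i) · (x_{k,j} - mean_j), with n-1 = 3.
  S[X_1,X_1] = ((0.25)·(0.25) + (2.25)·(2.25) + (0.25)·(0.25) + (-2.75)·(-2.75)) / 3 = 12.75/3 = 4.25
  S[X_1,X_2] = ((0.25)·(2) + (2.25)·(0) + (0.25)·(-1) + (-2.75)·(-1)) / 3 = 3/3 = 1
  S[X_2,X_2] = ((2)·(2) + (0)·(0) + (-1)·(-1) + (-1)·(-1)) / 3 = 6/3 = 2

S is symmetric (S[j,i] = S[i,j]). Assembling:

S = [[4.25, 1],
 [1, 2]]


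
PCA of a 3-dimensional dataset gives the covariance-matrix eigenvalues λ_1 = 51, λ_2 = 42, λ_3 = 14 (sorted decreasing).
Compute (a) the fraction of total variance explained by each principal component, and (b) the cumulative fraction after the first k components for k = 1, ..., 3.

Step 1 — total variance = trace(Sigma) = Σ λ_i = 51 + 42 + 14 = 107.

Step 2 — fraction explained by component i = λ_i / Σ λ:
  PC1: 51/107 = 0.4766
  PC2: 42/107 = 0.3925
  PC3: 14/107 = 0.1308

Step 3 — cumulative fraction after k components = (λ_1 + ... + λ_k) / Σ λ:
  k = 1: 51/107 = 0.4766
  k = 2: (51 + 42)/107 = 93/107 = 0.8692
  k = 3: (51 + 42 + 14)/107 = 107/107 = 1

Summary (fraction, with percent):

explained: PC1 0.4766 (47.66%), PC2 0.3925 (39.25%), PC3 0.1308 (13.08%);  cumulative: 0.4766, 0.8692, 1


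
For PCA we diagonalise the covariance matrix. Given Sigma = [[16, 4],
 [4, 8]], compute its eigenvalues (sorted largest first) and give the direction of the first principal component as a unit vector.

Step 1 — characteristic polynomial of 2×2 Sigma:
  det(Sigma - λI) = λ² - trace · λ + det = 0.
  trace = 16 + 8 = 24, det = 16·8 - (4)² = 112.
Step 2 — discriminant:
  Δ = trace² - 4·det = 576 - 448 = 128.
Step 3 — eigenvalues:
  λ = (trace ± √Δ)/2 = (24 ± 11.3137)/2,
  λ_1 = 17.6569,  λ_2 = 6.3431.

Step 4 — unit eigenvector for λ_1: solve (Sigma - λ_1 I)v = 0. First row:
  (16 - 17.6569)·v_x + (4)·v_y = 0, i.e. (-1.6569)·v_x + (4)·v_y = 0,
  so v ∝ (b, λ_1 - a) = (4, 1.6569) = u.
  ||u|| = √((4)² + (1.6569)²) = √(18.7452) ≈ 4.3296,
  v_1 = u/||u|| ≈ (0.9239, 0.3827) (||v_1|| = 1).

λ_1 = 17.6569,  λ_2 = 6.3431;  v_1 ≈ (0.9239, 0.3827)


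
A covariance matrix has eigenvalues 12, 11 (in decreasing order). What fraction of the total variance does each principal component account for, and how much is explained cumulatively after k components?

Step 1 — total variance = trace(Sigma) = Σ λ_i = 12 + 11 = 23.

Step 2 — fraction explained by component i = λ_i / Σ λ:
  PC1: 12/23 = 0.5217
  PC2: 11/23 = 0.4783

Step 3 — cumulative fraction after k components = (λ_1 + ... + λ_k) / Σ λ:
  k = 1: 12/23 = 0.5217
  k = 2: (12 + 11)/23 = 23/23 = 1

Summary (fraction, with percent):

explained: PC1 0.5217 (52.17%), PC2 0.4783 (47.83%);  cumulative: 0.5217, 1


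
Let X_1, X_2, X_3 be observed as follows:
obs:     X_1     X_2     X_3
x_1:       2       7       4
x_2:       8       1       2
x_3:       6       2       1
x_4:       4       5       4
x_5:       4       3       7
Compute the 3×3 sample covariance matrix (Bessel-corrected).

Step 1 — column means:
  mean(X_1) = (2 + 8 + 6 + 4 + 4) / 5 = 24/5 = 4.8
  mean(X_2) = (7 + 1 + 2 + 5 + 3) / 5 = 18/5 = 3.6
  mean(X_3) = (4 + 2 + 1 + 4 + 7) / 5 = 18/5 = 3.6

Step 2 — sample covariance S[i,j] = (1/(n-1)) · Σ_k (x_{k,i} - mean_i) · (x_{k,j} - mean_j), with n-1 = 4.
  S[X_1,X_1] = ((-2.8)·(-2.8) + (3.2)·(3.2) + (1.2)·(1.2) + (-0.8)·(-0.8) + (-0.8)·(-0.8)) / 4 = 20.8/4 = 5.2
  S[X_1,X_2] = ((-2.8)·(3.4) + (3.2)·(-2.6) + (1.2)·(-1.6) + (-0.8)·(1.4) + (-0.8)·(-0.6)) / 4 = -20.4/4 = -5.1
  S[X_1,X_3] = ((-2.8)·(0.4) + (3.2)·(-1.6) + (1.2)·(-2.6) + (-0.8)·(0.4) + (-0.8)·(3.4)) / 4 = -12.4/4 = -3.1
  S[X_2,X_2] = ((3.4)·(3.4) + (-2.6)·(-2.6) + (-1.6)·(-1.6) + (1.4)·(1.4) + (-0.6)·(-0.6)) / 4 = 23.2/4 = 5.8
  S[X_2,X_3] = ((3.4)·(0.4) + (-2.6)·(-1.6) + (-1.6)·(-2.6) + (1.4)·(0.4) + (-0.6)·(3.4)) / 4 = 8.2/4 = 2.05
  S[X_3,X_3] = ((0.4)·(0.4) + (-1.6)·(-1.6) + (-2.6)·(-2.6) + (0.4)·(0.4) + (3.4)·(3.4)) / 4 = 21.2/4 = 5.3

S is symmetric (S[j,i] = S[i,j]). Assembling:

S = [[5.2, -5.1, -3.1],
 [-5.1, 5.8, 2.05],
 [-3.1, 2.05, 5.3]]


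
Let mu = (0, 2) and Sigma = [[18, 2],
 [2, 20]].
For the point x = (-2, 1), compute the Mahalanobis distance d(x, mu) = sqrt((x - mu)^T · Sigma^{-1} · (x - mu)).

Step 1 — centre the observation: (x - mu) = (-2, -1).

Step 2 — invert Sigma. det(Sigma) = 18·20 - (2)² = 356.
  Sigma^{-1} = (1/det) · [[d, -b], [-b, a]] = [[0.0562, -0.0056],
 [-0.0056, 0.0506]].

Step 3 — form the quadratic (x - mu)^T · Sigma^{-1} · (x - mu):
  Sigma^{-1} · (x - mu) = (-0.1067, -0.0393).
  (x - mu)^T · [Sigma^{-1} · (x - mu)] = (-2)·(-0.1067) + (-1)·(-0.0393) = 0.2528.

Step 4 — take square root: d = √(0.2528) ≈ 0.5028.

d(x, mu) = √(0.2528) ≈ 0.5028


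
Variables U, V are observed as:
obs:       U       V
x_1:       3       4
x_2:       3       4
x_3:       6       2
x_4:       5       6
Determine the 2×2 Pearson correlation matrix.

Step 1 — column means:
  mean(U) = (3 + 3 + 6 + 5) / 4 = 17/4 = 4.25
  mean(V) = (4 + 4 + 2 + 6) / 4 = 16/4 = 4

Step 2 — sample variances and covariances s[i,j] = (1/(n-1)) · Σ_k (x_{k,i} - mean_i) · (x_{k,j} - mean_j), with n-1 = 3:
  s[U,U] = ((-1.25)·(-1.25) + (-1.25)·(-1.25) + (1.75)·(1.75) + (0.75)·(0.75)) / 3 = 6.75/3 = 2.25
  s[U,V] = ((-1.25)·(0) + (-1.25)·(0) + (1.75)·(-2) + (0.75)·(2)) / 3 = -2/3 = -0.6667
  s[V,V] = ((0)·(0) + (0)·(0) + (-2)·(-2) + (2)·(2)) / 3 = 8/3 = 2.6667
  Sample standard deviations s_i = √(s[i,i]):
  s(U) = √(2.25) = 1.5
  s(V) = √(2.6667) = 1.633

Step 3 — r_{ij} = s_{ij} / (s_i · s_j):
  r[U,U] = 1 (diagonal).
  r[U,V] = -0.6667 / (1.5 · 1.633) = -0.6667 / 2.4495 = -0.2722
  r[V,V] = 1 (diagonal).

R is symmetric with unit diagonal. Assembling:

R = [[1, -0.2722],
 [-0.2722, 1]]
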